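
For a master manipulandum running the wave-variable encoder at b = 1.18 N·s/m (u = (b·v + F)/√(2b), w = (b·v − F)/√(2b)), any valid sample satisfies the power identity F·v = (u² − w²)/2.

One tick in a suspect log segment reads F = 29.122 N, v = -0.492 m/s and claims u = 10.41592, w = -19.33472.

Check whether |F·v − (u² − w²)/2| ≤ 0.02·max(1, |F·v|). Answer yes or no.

F·v = 29.122×(-0.492) = -14.3280 W.
(u² − w²)/2 = (108.4914 − 373.8314)/2 = -132.6700 W.
|Δ| = 118.3420;  2% of max(1, |F·v|) = 0.2866.

no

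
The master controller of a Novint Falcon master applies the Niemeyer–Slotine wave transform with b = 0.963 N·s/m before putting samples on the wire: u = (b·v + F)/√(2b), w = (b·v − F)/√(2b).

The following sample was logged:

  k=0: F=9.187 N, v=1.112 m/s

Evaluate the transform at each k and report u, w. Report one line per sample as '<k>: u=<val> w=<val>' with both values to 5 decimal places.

0: u=7.39143 w=-5.84819

k=0: b·v=0.963×1.112=1.07086; √(2b)=1.38780; u=(1.07086+9.187)/1.38780=7.39143, w=(1.07086−9.187)/1.38780=-5.84819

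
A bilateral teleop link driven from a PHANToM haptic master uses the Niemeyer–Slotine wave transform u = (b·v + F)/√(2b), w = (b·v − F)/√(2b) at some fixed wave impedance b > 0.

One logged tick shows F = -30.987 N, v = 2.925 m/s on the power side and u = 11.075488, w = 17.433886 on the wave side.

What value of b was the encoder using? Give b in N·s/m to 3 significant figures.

u + w = 28.509374;  u + w = √(2b)·v, so √(2b) = 28.509374/2.925 = 9.746795.
b = (√(2b))²/2 = 95.000004/2 = 47.500002.
(Check via u − w = 2F/√(2b): u − w = -6.358398, 2F/√(2b) = -6.358398.)

b = 47.5 N·s/m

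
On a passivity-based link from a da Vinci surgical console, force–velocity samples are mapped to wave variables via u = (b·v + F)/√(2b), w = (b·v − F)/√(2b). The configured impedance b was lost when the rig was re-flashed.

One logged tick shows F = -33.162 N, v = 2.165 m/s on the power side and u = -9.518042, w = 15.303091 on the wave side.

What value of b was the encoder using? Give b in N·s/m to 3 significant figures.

b = 3.57 N·s/m

u + w = 5.785049;  u + w = √(2b)·v, so √(2b) = 5.785049/2.165 = 2.672078.
b = (√(2b))²/2 = 7.140001/2 = 3.570001.
(Check via u − w = 2F/√(2b): u − w = -24.821133, 2F/√(2b) = -24.821131.)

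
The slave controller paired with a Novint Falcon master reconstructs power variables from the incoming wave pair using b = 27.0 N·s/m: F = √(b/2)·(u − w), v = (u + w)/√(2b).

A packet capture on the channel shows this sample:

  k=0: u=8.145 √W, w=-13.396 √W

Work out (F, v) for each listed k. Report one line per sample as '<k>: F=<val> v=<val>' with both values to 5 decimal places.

k=0: u−w=21.54100, u+w=-5.25100; √(b/2)=3.67423, √(2b)=7.34847; F=3.67423×21.541=79.14669, v=-5.25100/7.34847=-0.71457

0: F=79.14669 v=-0.71457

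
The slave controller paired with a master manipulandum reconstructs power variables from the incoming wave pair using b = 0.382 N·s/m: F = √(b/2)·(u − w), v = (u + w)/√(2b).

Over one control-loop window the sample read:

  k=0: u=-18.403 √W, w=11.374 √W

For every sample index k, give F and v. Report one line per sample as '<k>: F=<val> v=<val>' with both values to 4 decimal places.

0: F=-13.0136 v=-8.0417

k=0: u−w=-29.7770, u+w=-7.0290; √(b/2)=0.4370, √(2b)=0.8741; F=0.4370×(-29.777)=-13.0136, v=-7.0290/0.8741=-8.0417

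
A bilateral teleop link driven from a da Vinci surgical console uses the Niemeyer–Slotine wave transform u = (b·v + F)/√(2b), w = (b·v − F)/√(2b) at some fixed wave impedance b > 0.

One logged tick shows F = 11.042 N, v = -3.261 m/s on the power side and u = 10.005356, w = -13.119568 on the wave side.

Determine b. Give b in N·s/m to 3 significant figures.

b = 0.456 N·s/m

u + w = -3.114212;  u + w = √(2b)·v, so √(2b) = -3.114212/(-3.261) = 0.954987.
b = (√(2b))²/2 = 0.912000/2 = 0.456000.
(Check via u − w = 2F/√(2b): u − w = 23.124924, 2F/√(2b) = 23.124927.)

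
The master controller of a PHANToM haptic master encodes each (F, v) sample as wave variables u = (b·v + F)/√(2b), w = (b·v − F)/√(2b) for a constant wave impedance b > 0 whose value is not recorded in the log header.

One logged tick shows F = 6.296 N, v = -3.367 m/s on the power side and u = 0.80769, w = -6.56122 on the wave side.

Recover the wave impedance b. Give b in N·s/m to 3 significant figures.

u + w = -5.75353;  u + w = √(2b)·v, so √(2b) = -5.75353/(-3.367) = 1.70880.
b = (√(2b))²/2 = 2.92000/2 = 1.46000.
(Check via u − w = 2F/√(2b): u − w = 7.36891, 2F/√(2b) = 7.36891.)

b = 1.46 N·s/m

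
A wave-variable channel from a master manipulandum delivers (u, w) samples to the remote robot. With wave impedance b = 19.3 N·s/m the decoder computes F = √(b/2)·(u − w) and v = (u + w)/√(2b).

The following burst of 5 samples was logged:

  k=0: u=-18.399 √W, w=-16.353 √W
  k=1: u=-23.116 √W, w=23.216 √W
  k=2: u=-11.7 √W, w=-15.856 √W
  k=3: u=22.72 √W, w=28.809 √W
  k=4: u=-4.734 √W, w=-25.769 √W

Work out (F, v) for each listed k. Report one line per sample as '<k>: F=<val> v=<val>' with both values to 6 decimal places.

k=0: u−w=-2.046000, u+w=-34.752000; √(b/2)=3.106445, √(2b)=6.212890; F=3.106445×(-2.046)=-6.355786, v=-34.752000/6.212890=-5.593532
k=1: u−w=-46.332000, u+w=0.100000; √(b/2)=3.106445, √(2b)=6.212890; F=3.106445×(-46.332)=-143.927806, v=0.100000/6.212890=0.016096
k=2: u−w=4.156000, u+w=-27.556000; √(b/2)=3.106445, √(2b)=6.212890; F=3.106445×4.156=12.910385, v=-27.556000/6.212890=-4.435295
k=3: u−w=-6.089000, u+w=51.529000; √(b/2)=3.106445, √(2b)=6.212890; F=3.106445×(-6.089)=-18.915143, v=51.529000/6.212890=8.293886
k=4: u−w=21.035000, u+w=-30.503000; √(b/2)=3.106445, √(2b)=6.212890; F=3.106445×21.035=65.344069, v=-30.503000/6.212890=-4.909632

0: F=-6.355786 v=-5.593532
1: F=-143.927806 v=0.016096
2: F=12.910385 v=-4.435295
3: F=-18.915143 v=8.293886
4: F=65.344069 v=-4.909632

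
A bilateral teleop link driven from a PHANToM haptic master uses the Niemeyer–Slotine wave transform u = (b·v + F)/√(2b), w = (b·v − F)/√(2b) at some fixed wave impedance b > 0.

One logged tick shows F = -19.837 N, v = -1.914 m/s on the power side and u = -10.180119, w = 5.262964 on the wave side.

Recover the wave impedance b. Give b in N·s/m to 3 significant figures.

b = 3.3 N·s/m

u + w = -4.917155;  u + w = √(2b)·v, so √(2b) = -4.917155/(-1.914) = 2.569046.
b = (√(2b))²/2 = 6.600000/2 = 3.300000.
(Check via u − w = 2F/√(2b): u − w = -15.443083, 2F/√(2b) = -15.443084.)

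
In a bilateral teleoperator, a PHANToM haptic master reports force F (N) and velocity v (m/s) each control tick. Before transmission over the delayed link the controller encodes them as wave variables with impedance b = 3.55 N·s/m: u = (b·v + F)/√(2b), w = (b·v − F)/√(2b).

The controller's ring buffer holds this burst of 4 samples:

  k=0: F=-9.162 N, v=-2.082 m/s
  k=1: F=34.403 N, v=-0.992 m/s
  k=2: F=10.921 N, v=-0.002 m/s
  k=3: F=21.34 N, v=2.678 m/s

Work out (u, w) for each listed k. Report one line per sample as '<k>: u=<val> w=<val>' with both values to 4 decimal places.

0: u=-6.2123 w=0.6646
1: u=11.5896 w=-14.2328
2: u=4.0959 w=-4.1012
3: u=11.5766 w=-4.4409

k=0: b·v=3.55×(-2.082)=-7.3911; √(2b)=2.6646; u=(-7.3911+(-9.162))/2.6646=-6.2123, w=(-7.3911−(-9.162))/2.6646=0.6646
k=1: b·v=3.55×(-0.992)=-3.5216; √(2b)=2.6646; u=(-3.5216+34.403)/2.6646=11.5896, w=(-3.5216−34.403)/2.6646=-14.2328
k=2: b·v=3.55×(-0.002)=-0.0071; √(2b)=2.6646; u=(-0.0071+10.921)/2.6646=4.0959, w=(-0.0071−10.921)/2.6646=-4.1012
k=3: b·v=3.55×2.678=9.5069; √(2b)=2.6646; u=(9.5069+21.34)/2.6646=11.5766, w=(9.5069−21.34)/2.6646=-4.4409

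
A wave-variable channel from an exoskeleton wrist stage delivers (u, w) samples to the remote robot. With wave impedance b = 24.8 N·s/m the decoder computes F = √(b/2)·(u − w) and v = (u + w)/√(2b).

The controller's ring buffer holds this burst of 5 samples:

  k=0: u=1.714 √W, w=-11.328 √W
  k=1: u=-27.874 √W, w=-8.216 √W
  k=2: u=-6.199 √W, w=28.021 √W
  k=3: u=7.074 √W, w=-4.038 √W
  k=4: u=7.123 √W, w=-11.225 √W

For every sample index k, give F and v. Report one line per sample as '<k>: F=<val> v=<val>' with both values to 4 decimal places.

k=0: u−w=13.0420, u+w=-9.6140; √(b/2)=3.5214, √(2b)=7.0427; F=3.5214×13.042=45.9256, v=-9.6140/7.0427=-1.3651
k=1: u−w=-19.6580, u+w=-36.0900; √(b/2)=3.5214, √(2b)=7.0427; F=3.5214×(-19.658)=-69.2230, v=-36.0900/7.0427=-5.1244
k=2: u−w=-34.2200, u+w=21.8220; √(b/2)=3.5214, √(2b)=7.0427; F=3.5214×(-34.22)=-120.5011, v=21.8220/7.0427=3.0985
k=3: u−w=11.1120, u+w=3.0360; √(b/2)=3.5214, √(2b)=7.0427; F=3.5214×11.112=39.1294, v=3.0360/7.0427=0.4311
k=4: u−w=18.3480, u+w=-4.1020; √(b/2)=3.5214, √(2b)=7.0427; F=3.5214×18.348=64.6100, v=-4.1020/7.0427=-0.5824

0: F=45.9256 v=-1.3651
1: F=-69.2230 v=-5.1244
2: F=-120.5011 v=3.0985
3: F=39.1294 v=0.4311
4: F=64.6100 v=-0.5824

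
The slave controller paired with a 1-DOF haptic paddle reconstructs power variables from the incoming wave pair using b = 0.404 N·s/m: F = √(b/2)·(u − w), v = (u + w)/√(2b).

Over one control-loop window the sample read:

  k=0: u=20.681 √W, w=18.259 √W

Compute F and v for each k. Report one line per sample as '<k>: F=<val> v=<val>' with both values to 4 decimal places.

k=0: u−w=2.4220, u+w=38.9400; √(b/2)=0.4494, √(2b)=0.8989; F=0.4494×2.422=1.0886, v=38.9400/0.8989=43.3202

0: F=1.0886 v=43.3202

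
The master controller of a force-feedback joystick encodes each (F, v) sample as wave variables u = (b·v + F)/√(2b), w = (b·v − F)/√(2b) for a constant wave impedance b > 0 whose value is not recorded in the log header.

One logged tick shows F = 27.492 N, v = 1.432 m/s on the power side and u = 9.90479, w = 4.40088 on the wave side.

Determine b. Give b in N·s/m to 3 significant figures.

b = 49.9 N·s/m

u + w = 14.30567;  u + w = √(2b)·v, so √(2b) = 14.30567/1.432 = 9.98999.
b = (√(2b))²/2 = 99.79996/2 = 49.89998.
(Check via u − w = 2F/√(2b): u − w = 5.50391, 2F/√(2b) = 5.50391.)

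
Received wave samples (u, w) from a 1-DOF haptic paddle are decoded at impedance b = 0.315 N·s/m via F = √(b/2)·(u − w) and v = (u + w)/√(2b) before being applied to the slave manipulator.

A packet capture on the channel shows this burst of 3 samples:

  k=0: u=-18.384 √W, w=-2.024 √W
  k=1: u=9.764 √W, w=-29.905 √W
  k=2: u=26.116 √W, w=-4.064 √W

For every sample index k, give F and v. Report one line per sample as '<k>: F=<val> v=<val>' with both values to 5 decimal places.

0: F=-6.49267 v=-25.71166
1: F=15.74315 v=-25.37527
2: F=11.97732 v=27.78291

k=0: u−w=-16.36000, u+w=-20.40800; √(b/2)=0.39686, √(2b)=0.79373; F=0.39686×(-16.36)=-6.49267, v=-20.40800/0.79373=-25.71166
k=1: u−w=39.66900, u+w=-20.14100; √(b/2)=0.39686, √(2b)=0.79373; F=0.39686×39.669=15.74315, v=-20.14100/0.79373=-25.37527
k=2: u−w=30.18000, u+w=22.05200; √(b/2)=0.39686, √(2b)=0.79373; F=0.39686×30.18=11.97732, v=22.05200/0.79373=27.78291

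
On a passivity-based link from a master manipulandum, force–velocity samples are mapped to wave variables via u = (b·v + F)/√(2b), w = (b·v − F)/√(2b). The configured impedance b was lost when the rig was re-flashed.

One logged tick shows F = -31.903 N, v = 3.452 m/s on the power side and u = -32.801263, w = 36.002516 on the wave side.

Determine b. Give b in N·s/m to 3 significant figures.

b = 0.43 N·s/m

u + w = 3.201253;  u + w = √(2b)·v, so √(2b) = 3.201253/3.452 = 0.927362.
b = (√(2b))²/2 = 0.860000/2 = 0.430000.
(Check via u − w = 2F/√(2b): u − w = -68.803779, 2F/√(2b) = -68.803782.)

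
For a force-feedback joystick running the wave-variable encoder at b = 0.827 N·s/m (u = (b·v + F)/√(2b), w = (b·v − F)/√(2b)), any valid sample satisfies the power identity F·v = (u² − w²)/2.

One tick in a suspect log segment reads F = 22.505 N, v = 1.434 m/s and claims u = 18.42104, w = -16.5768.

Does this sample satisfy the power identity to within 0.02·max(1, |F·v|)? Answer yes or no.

F·v = 22.505×1.434 = 32.2722 W.
(u² − w²)/2 = (339.3347 − 274.7903)/2 = 32.2722 W.
|Δ| = 0.0000;  2% of max(1, |F·v|) = 0.6454.

yes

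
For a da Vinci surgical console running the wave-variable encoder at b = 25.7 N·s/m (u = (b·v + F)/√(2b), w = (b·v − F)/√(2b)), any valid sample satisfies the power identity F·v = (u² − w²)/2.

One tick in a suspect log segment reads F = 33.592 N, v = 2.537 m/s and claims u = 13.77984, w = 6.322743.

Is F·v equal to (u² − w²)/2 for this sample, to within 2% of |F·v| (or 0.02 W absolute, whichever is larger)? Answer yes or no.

no

F·v = 33.592×2.537 = 85.222904 W.
(u² − w²)/2 = (189.883990 − 39.977079)/2 = 74.953456 W.
|Δ| = 10.269448;  2% of max(1, |F·v|) = 1.704458.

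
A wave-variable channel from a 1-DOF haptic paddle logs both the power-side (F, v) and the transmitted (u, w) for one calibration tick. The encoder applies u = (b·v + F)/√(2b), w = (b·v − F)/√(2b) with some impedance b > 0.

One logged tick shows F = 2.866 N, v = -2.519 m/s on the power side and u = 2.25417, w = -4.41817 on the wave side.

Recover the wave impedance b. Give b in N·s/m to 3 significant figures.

u + w = -2.1640;  u + w = √(2b)·v, so √(2b) = -2.1640/(-2.519) = 0.8591.
b = (√(2b))²/2 = 0.7380/2 = 0.3690.
(Check via u − w = 2F/√(2b): u − w = 6.6723, 2F/√(2b) = 6.6723.)

b = 0.369 N·s/m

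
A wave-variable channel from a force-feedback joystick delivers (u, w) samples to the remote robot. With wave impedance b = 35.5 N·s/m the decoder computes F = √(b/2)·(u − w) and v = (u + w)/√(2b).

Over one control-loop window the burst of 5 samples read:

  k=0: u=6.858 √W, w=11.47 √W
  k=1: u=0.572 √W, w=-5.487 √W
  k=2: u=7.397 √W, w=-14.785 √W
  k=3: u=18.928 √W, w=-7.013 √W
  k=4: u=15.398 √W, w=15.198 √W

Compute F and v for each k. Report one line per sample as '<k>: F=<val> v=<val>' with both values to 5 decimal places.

k=0: u−w=-4.61200, u+w=18.32800; √(b/2)=4.21307, √(2b)=8.42615; F=4.21307×(-4.612)=-19.43070, v=18.32800/8.42615=2.17513
k=1: u−w=6.05900, u+w=-4.91500; √(b/2)=4.21307, √(2b)=8.42615; F=4.21307×6.059=25.52702, v=-4.91500/8.42615=-0.58330
k=2: u−w=22.18200, u+w=-7.38800; √(b/2)=4.21307, √(2b)=8.42615; F=4.21307×22.182=93.45443, v=-7.38800/8.42615=-0.87679
k=3: u−w=25.94100, u+w=11.91500; √(b/2)=4.21307, √(2b)=8.42615; F=4.21307×25.941=109.29138, v=11.91500/8.42615=1.41405
k=4: u−w=0.20000, u+w=30.59600; √(b/2)=4.21307, √(2b)=8.42615; F=4.21307×0.2=0.84261, v=30.59600/8.42615=3.63108

0: F=-19.43070 v=2.17513
1: F=25.52702 v=-0.58330
2: F=93.45443 v=-0.87679
3: F=109.29138 v=1.41405
4: F=0.84261 v=3.63108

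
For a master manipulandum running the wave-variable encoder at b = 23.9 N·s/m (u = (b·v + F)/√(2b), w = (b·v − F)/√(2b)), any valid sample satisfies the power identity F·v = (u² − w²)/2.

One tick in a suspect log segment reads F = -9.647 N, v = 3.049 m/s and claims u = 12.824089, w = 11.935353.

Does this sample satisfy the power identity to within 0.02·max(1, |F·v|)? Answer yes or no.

F·v = (-9.647)×3.049 = -29.413703 W.
(u² − w²)/2 = (164.457259 − 142.452651)/2 = 11.002304 W.
|Δ| = 40.416007;  2% of max(1, |F·v|) = 0.588274.

no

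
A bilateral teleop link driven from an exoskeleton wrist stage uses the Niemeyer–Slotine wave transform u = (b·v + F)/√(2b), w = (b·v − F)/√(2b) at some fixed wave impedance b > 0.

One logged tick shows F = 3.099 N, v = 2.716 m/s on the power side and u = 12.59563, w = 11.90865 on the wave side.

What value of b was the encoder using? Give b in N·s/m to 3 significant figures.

u + w = 24.50428;  u + w = √(2b)·v, so √(2b) = 24.50428/2.716 = 9.02219.
b = (√(2b))²/2 = 81.39999/2 = 40.70000.
(Check via u − w = 2F/√(2b): u − w = 0.68698, 2F/√(2b) = 0.68697.)

b = 40.7 N·s/m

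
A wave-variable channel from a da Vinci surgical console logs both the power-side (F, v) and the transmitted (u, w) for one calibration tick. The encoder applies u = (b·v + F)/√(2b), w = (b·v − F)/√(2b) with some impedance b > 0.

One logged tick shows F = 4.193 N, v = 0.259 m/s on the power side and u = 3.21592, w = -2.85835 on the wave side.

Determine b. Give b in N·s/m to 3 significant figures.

b = 0.953 N·s/m

u + w = 0.3576;  u + w = √(2b)·v, so √(2b) = 0.3576/0.259 = 1.3806.
b = (√(2b))²/2 = 1.9060/2 = 0.9530.
(Check via u − w = 2F/√(2b): u − w = 6.0743, 2F/√(2b) = 6.0743.)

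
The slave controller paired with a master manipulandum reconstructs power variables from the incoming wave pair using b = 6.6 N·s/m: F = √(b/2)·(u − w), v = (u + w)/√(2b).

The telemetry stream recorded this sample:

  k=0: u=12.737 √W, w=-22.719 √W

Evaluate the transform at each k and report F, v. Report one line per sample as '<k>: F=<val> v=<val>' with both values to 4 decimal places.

k=0: u−w=35.4560, u+w=-9.9820; √(b/2)=1.8166, √(2b)=3.6332; F=1.8166×35.456=64.4090, v=-9.9820/3.6332=-2.7475

0: F=64.4090 v=-2.7475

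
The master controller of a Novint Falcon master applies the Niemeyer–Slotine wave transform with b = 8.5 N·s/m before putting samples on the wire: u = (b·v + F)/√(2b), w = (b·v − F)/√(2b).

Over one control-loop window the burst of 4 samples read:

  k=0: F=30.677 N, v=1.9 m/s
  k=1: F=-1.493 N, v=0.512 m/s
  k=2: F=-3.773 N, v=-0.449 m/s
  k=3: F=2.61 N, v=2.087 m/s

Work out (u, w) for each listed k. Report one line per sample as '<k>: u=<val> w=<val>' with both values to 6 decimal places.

k=0: b·v=8.5×1.9=16.150000; √(2b)=4.123106; u=(16.150000+30.677)/4.123106=11.357216, w=(16.150000−30.677)/4.123106=-3.523315
k=1: b·v=8.5×0.512=4.352000; √(2b)=4.123106; u=(4.352000+(-1.493))/4.123106=0.693409, w=(4.352000−(-1.493))/4.123106=1.417621
k=2: b·v=8.5×(-0.449)=-3.816500; √(2b)=4.123106; u=(-3.816500+(-3.773))/4.123106=-1.840724, w=(-3.816500−(-3.773))/4.123106=-0.010550
k=3: b·v=8.5×2.087=17.739500; √(2b)=4.123106; u=(17.739500+2.61)/4.123106=4.935479, w=(17.739500−2.61)/4.123106=3.669443

0: u=11.357216 w=-3.523315
1: u=0.693409 w=1.417621
2: u=-1.840724 w=-0.010550
3: u=4.935479 w=3.669443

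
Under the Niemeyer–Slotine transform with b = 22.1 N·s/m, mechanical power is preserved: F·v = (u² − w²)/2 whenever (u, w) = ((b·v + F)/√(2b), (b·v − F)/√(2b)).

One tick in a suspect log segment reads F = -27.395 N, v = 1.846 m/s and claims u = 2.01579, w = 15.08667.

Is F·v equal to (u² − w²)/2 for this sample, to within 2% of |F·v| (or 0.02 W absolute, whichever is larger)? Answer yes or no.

no

F·v = (-27.395)×1.846 = -50.5712 W.
(u² − w²)/2 = (4.0634 − 227.6076)/2 = -111.7721 W.
|Δ| = 61.2009;  2% of max(1, |F·v|) = 1.0114.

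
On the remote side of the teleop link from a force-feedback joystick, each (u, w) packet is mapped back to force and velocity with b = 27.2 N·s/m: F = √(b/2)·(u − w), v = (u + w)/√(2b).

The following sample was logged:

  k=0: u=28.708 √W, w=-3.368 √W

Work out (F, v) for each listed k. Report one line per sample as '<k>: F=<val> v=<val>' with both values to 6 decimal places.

0: F=118.290443 v=3.435636

k=0: u−w=32.076000, u+w=25.340000; √(b/2)=3.687818, √(2b)=7.375636; F=3.687818×32.076=118.290443, v=25.340000/7.375636=3.435636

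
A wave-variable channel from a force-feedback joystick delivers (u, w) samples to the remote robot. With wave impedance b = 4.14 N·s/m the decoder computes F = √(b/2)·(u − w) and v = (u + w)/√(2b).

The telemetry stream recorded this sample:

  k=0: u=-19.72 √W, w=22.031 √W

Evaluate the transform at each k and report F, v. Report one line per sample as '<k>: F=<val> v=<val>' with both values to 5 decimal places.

0: F=-60.06923 v=0.80313

k=0: u−w=-41.75100, u+w=2.31100; √(b/2)=1.43875, √(2b)=2.87750; F=1.43875×(-41.751)=-60.06923, v=2.31100/2.87750=0.80313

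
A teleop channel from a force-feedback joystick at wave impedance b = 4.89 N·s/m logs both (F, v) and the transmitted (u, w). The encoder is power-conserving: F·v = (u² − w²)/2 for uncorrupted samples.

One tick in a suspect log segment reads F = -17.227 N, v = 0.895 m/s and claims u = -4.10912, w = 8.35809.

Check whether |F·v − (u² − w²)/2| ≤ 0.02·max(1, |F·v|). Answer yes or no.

F·v = (-17.227)×0.895 = -15.41817 W.
(u² − w²)/2 = (16.88487 − 69.85767)/2 = -26.48640 W.
|Δ| = 11.06824;  2% of max(1, |F·v|) = 0.30836.

no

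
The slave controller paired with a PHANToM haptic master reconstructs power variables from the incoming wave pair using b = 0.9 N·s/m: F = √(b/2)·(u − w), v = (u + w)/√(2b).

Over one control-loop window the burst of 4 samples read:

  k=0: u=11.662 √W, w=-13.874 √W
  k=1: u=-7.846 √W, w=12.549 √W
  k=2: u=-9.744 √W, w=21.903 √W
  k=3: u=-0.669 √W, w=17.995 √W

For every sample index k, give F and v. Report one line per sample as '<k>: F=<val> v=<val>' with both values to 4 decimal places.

k=0: u−w=25.5360, u+w=-2.2120; √(b/2)=0.6708, √(2b)=1.3416; F=0.6708×25.536=17.1301, v=-2.2120/1.3416=-1.6487
k=1: u−w=-20.3950, u+w=4.7030; √(b/2)=0.6708, √(2b)=1.3416; F=0.6708×(-20.395)=-13.6814, v=4.7030/1.3416=3.5054
k=2: u−w=-31.6470, u+w=12.1590; √(b/2)=0.6708, √(2b)=1.3416; F=0.6708×(-31.647)=-21.2295, v=12.1590/1.3416=9.0628
k=3: u−w=-18.6640, u+w=17.3260; √(b/2)=0.6708, √(2b)=1.3416; F=0.6708×(-18.664)=-12.5202, v=17.3260/1.3416=12.9140

0: F=17.1301 v=-1.6487
1: F=-13.6814 v=3.5054
2: F=-21.2295 v=9.0628
3: F=-12.5202 v=12.9140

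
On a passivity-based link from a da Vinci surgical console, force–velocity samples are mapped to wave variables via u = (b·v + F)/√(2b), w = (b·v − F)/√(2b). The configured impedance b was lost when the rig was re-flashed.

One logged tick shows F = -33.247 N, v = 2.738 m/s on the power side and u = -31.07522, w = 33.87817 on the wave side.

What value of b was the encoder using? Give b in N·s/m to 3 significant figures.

u + w = 2.8029;  u + w = √(2b)·v, so √(2b) = 2.8029/2.738 = 1.0237.
b = (√(2b))²/2 = 1.0480/2 = 0.5240.
(Check via u − w = 2F/√(2b): u − w = -64.9534, 2F/√(2b) = -64.9532.)

b = 0.524 N·s/m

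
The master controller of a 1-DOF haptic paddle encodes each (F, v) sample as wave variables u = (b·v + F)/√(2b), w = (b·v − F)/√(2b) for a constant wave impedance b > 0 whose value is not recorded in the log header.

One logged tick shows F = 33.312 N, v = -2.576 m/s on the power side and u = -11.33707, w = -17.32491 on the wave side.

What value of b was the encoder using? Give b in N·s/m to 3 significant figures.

u + w = -28.66198;  u + w = √(2b)·v, so √(2b) = -28.66198/(-2.576) = 11.12655.
b = (√(2b))²/2 = 123.80000/2 = 61.90000.
(Check via u − w = 2F/√(2b): u − w = 5.98784, 2F/√(2b) = 5.98784.)

b = 61.9 N·s/m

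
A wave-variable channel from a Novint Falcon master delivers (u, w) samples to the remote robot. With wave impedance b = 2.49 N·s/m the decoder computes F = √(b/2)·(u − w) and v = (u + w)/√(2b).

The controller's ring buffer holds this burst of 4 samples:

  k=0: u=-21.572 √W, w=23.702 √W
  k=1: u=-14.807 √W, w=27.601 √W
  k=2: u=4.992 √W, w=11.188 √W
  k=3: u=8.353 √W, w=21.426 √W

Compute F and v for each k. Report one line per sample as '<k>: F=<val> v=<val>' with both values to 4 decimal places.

0: F=-50.5165 v=0.9545
1: F=-47.3187 v=5.7331
2: F=-6.9135 v=7.2504
3: F=-14.5868 v=13.3443

k=0: u−w=-45.2740, u+w=2.1300; √(b/2)=1.1158, √(2b)=2.2316; F=1.1158×(-45.274)=-50.5165, v=2.1300/2.2316=0.9545
k=1: u−w=-42.4080, u+w=12.7940; √(b/2)=1.1158, √(2b)=2.2316; F=1.1158×(-42.408)=-47.3187, v=12.7940/2.2316=5.7331
k=2: u−w=-6.1960, u+w=16.1800; √(b/2)=1.1158, √(2b)=2.2316; F=1.1158×(-6.196)=-6.9135, v=16.1800/2.2316=7.2504
k=3: u−w=-13.0730, u+w=29.7790; √(b/2)=1.1158, √(2b)=2.2316; F=1.1158×(-13.073)=-14.5868, v=29.7790/2.2316=13.3443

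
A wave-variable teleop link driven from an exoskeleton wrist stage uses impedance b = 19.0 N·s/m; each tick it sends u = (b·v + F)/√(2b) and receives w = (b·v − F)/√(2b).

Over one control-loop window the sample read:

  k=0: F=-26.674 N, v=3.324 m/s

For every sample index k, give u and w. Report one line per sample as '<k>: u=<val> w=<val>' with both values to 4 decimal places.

0: u=5.9182 w=14.5724

k=0: b·v=19.0×3.324=63.1560; √(2b)=6.1644; u=(63.1560+(-26.674))/6.1644=5.9182, w=(63.1560−(-26.674))/6.1644=14.5724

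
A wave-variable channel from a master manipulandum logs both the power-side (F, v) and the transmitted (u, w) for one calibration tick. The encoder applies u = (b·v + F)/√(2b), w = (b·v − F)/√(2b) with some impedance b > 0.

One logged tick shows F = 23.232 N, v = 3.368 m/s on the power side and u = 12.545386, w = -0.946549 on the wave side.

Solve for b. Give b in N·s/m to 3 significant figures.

b = 5.93 N·s/m

u + w = 11.598837;  u + w = √(2b)·v, so √(2b) = 11.598837/3.368 = 3.443835.
b = (√(2b))²/2 = 11.860001/2 = 5.930000.
(Check via u − w = 2F/√(2b): u − w = 13.491935, 2F/√(2b) = 13.491935.)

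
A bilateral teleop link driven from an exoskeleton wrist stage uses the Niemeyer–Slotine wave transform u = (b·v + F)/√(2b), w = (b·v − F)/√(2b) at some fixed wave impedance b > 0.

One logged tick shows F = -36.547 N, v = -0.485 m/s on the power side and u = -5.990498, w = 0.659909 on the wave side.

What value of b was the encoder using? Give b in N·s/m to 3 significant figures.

b = 60.4 N·s/m

u + w = -5.330589;  u + w = √(2b)·v, so √(2b) = -5.330589/(-0.485) = 10.990905.
b = (√(2b))²/2 = 120.799996/2 = 60.399998.
(Check via u − w = 2F/√(2b): u − w = -6.650407, 2F/√(2b) = -6.650408.)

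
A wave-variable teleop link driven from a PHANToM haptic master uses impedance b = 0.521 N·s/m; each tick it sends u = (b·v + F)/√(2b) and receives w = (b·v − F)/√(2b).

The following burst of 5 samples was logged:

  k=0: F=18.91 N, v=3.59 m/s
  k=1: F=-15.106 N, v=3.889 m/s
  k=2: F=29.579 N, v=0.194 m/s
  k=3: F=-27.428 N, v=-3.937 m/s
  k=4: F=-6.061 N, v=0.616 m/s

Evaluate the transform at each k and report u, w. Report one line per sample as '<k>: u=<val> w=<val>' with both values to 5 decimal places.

k=0: b·v=0.521×3.59=1.87039; √(2b)=1.02078; u=(1.87039+18.91)/1.02078=20.35728, w=(1.87039−18.91)/1.02078=-16.69267
k=1: b·v=0.521×3.889=2.02617; √(2b)=1.02078; u=(2.02617+(-15.106))/1.02078=-12.81351, w=(2.02617−(-15.106))/1.02078=16.78334
k=2: b·v=0.521×0.194=0.10107; √(2b)=1.02078; u=(0.10107+29.579)/1.02078=29.07576, w=(0.10107−29.579)/1.02078=-28.87773
k=3: b·v=0.521×(-3.937)=-2.05118; √(2b)=1.02078; u=(-2.05118+(-27.428))/1.02078=-28.87896, w=(-2.05118−(-27.428))/1.02078=24.86013
k=4: b·v=0.521×0.616=0.32094; √(2b)=1.02078; u=(0.32094+(-6.061))/1.02078=-5.62319, w=(0.32094−(-6.061))/1.02078=6.25199

0: u=20.35728 w=-16.69267
1: u=-12.81351 w=16.78334
2: u=29.07576 w=-28.87773
3: u=-28.87896 w=24.86013
4: u=-5.62319 w=6.25199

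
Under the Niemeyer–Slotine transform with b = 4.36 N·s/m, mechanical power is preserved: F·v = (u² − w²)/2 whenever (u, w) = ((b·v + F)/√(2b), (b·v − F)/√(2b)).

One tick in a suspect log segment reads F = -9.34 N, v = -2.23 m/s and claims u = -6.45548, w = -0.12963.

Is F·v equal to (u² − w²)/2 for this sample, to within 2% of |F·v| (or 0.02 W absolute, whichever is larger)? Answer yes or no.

yes

F·v = (-9.34)×(-2.23) = 20.8282 W.
(u² − w²)/2 = (41.6732 − 0.0168)/2 = 20.8282 W.
|Δ| = 0.0000;  2% of max(1, |F·v|) = 0.4166.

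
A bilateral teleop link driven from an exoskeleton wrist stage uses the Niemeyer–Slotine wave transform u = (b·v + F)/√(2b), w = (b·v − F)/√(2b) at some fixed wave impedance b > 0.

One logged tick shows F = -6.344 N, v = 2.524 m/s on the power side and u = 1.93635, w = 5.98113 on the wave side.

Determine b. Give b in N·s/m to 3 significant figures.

u + w = 7.9175;  u + w = √(2b)·v, so √(2b) = 7.9175/2.524 = 3.1369.
b = (√(2b))²/2 = 9.8400/2 = 4.9200.
(Check via u − w = 2F/√(2b): u − w = -4.0448, 2F/√(2b) = -4.0448.)

b = 4.92 N·s/m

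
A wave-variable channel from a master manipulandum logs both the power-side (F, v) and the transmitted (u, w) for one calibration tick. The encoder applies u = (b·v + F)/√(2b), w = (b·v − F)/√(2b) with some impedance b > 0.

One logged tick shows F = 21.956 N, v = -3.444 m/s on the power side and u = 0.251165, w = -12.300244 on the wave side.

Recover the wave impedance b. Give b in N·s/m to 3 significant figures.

b = 6.12 N·s/m

u + w = -12.049079;  u + w = √(2b)·v, so √(2b) = -12.049079/(-3.444) = 3.498571.
b = (√(2b))²/2 = 12.240000/2 = 6.120000.
(Check via u − w = 2F/√(2b): u − w = 12.551409, 2F/√(2b) = 12.551410.)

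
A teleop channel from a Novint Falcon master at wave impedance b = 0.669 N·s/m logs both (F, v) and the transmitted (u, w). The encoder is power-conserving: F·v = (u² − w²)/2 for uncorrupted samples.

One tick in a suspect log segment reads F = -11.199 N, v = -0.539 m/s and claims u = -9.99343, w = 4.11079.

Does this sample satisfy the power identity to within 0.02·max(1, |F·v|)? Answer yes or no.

no

F·v = (-11.199)×(-0.539) = 6.0363 W.
(u² − w²)/2 = (99.8686 − 16.8986)/2 = 41.4850 W.
|Δ| = 35.4488;  2% of max(1, |F·v|) = 0.1207.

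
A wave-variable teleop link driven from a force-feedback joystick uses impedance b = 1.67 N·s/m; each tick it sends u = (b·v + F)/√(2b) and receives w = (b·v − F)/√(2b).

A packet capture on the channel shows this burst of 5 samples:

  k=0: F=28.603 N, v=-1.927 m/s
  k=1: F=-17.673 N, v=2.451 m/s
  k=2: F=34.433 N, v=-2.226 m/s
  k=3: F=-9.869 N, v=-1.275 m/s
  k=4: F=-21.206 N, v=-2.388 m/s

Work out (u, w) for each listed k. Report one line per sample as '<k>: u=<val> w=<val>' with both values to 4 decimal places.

0: u=13.8900 w=-17.4117
1: u=-7.4306 w=11.9099
2: u=16.8068 w=-20.8750
3: u=-6.5652 w=4.2350
4: u=-13.7855 w=9.4213

k=0: b·v=1.67×(-1.927)=-3.2181; √(2b)=1.8276; u=(-3.2181+28.603)/1.8276=13.8900, w=(-3.2181−28.603)/1.8276=-17.4117
k=1: b·v=1.67×2.451=4.0932; √(2b)=1.8276; u=(4.0932+(-17.673))/1.8276=-7.4306, w=(4.0932−(-17.673))/1.8276=11.9099
k=2: b·v=1.67×(-2.226)=-3.7174; √(2b)=1.8276; u=(-3.7174+34.433)/1.8276=16.8068, w=(-3.7174−34.433)/1.8276=-20.8750
k=3: b·v=1.67×(-1.275)=-2.1292; √(2b)=1.8276; u=(-2.1292+(-9.869))/1.8276=-6.5652, w=(-2.1292−(-9.869))/1.8276=4.2350
k=4: b·v=1.67×(-2.388)=-3.9880; √(2b)=1.8276; u=(-3.9880+(-21.206))/1.8276=-13.7855, w=(-3.9880−(-21.206))/1.8276=9.4213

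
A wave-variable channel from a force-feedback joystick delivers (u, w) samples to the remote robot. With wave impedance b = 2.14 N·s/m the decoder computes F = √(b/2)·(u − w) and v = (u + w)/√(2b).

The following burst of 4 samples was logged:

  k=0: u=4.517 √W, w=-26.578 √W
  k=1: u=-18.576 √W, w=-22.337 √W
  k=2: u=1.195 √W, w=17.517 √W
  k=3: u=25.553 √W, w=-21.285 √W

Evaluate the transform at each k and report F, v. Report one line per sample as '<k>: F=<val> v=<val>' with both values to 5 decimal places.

k=0: u−w=31.09500, u+w=-22.06100; √(b/2)=1.03441, √(2b)=2.06882; F=1.03441×31.095=32.16492, v=-22.06100/2.06882=-10.66359
k=1: u−w=3.76100, u+w=-40.91300; √(b/2)=1.03441, √(2b)=2.06882; F=1.03441×3.761=3.89041, v=-40.91300/2.06882=-19.77604
k=2: u−w=-16.32200, u+w=18.71200; √(b/2)=1.03441, √(2b)=2.06882; F=1.03441×(-16.322)=-16.88361, v=18.71200/2.06882=9.04479
k=3: u−w=46.83800, u+w=4.26800; √(b/2)=1.03441, √(2b)=2.06882; F=1.03441×46.838=48.44960, v=4.26800/2.06882=2.06302

0: F=32.16492 v=-10.66359
1: F=3.89041 v=-19.77604
2: F=-16.88361 v=9.04479
3: F=48.44960 v=2.06302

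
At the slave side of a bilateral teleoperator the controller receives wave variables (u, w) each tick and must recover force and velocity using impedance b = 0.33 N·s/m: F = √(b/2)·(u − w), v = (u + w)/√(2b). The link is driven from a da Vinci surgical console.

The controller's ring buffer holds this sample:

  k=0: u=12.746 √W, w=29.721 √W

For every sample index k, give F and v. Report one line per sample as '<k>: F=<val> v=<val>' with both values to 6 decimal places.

0: F=-6.895278 v=52.273263

k=0: u−w=-16.975000, u+w=42.467000; √(b/2)=0.406202, √(2b)=0.812404; F=0.406202×(-16.975)=-6.895278, v=42.467000/0.812404=52.273263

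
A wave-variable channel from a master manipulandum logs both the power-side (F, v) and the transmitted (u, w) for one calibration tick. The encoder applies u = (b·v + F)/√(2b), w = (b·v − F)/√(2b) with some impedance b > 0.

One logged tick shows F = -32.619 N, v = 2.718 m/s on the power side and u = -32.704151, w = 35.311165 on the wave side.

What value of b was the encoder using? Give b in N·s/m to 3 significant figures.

b = 0.46 N·s/m

u + w = 2.607014;  u + w = √(2b)·v, so √(2b) = 2.607014/2.718 = 0.959166.
b = (√(2b))²/2 = 0.920000/2 = 0.460000.
(Check via u − w = 2F/√(2b): u − w = -68.015316, 2F/√(2b) = -68.015317.)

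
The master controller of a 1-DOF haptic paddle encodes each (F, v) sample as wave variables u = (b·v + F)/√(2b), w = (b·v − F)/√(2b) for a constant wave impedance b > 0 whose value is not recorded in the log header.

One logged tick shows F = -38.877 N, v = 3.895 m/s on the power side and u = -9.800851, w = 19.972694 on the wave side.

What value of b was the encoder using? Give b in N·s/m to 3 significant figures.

u + w = 10.171843;  u + w = √(2b)·v, so √(2b) = 10.171843/3.895 = 2.611513.
b = (√(2b))²/2 = 6.820000/2 = 3.410000.
(Check via u − w = 2F/√(2b): u − w = -29.773545, 2F/√(2b) = -29.773545.)

b = 3.41 N·s/m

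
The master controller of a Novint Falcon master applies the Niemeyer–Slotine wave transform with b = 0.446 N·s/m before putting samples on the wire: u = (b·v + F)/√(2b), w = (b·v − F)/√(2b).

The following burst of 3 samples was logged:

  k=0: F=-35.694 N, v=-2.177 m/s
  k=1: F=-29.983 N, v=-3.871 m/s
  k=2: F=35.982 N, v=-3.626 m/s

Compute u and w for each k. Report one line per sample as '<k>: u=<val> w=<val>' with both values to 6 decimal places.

0: u=-38.821166 w=36.765082
1: u=-33.574264 w=29.918269
2: u=36.385759 w=-39.810362

k=0: b·v=0.446×(-2.177)=-0.970942; √(2b)=0.944458; u=(-0.970942+(-35.694))/0.944458=-38.821166, w=(-0.970942−(-35.694))/0.944458=36.765082
k=1: b·v=0.446×(-3.871)=-1.726466; √(2b)=0.944458; u=(-1.726466+(-29.983))/0.944458=-33.574264, w=(-1.726466−(-29.983))/0.944458=29.918269
k=2: b·v=0.446×(-3.626)=-1.617196; √(2b)=0.944458; u=(-1.617196+35.982)/0.944458=36.385759, w=(-1.617196−35.982)/0.944458=-39.810362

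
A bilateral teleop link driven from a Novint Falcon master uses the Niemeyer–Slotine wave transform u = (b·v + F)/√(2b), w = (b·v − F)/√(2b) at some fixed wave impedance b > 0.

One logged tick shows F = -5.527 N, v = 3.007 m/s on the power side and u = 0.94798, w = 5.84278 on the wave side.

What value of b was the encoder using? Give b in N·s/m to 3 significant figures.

b = 2.55 N·s/m

u + w = 6.79076;  u + w = √(2b)·v, so √(2b) = 6.79076/3.007 = 2.25832.
b = (√(2b))²/2 = 5.10000/2 = 2.55000.
(Check via u − w = 2F/√(2b): u − w = -4.89480, 2F/√(2b) = -4.89479.)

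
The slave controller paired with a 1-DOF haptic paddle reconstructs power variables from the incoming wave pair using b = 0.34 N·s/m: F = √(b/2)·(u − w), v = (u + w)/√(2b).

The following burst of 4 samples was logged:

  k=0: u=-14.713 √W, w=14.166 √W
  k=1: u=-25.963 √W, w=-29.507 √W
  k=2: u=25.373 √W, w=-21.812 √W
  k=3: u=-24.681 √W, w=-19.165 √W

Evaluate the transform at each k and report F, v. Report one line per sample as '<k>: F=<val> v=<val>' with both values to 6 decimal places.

0: F=-11.907117 v=-0.663335
1: F=1.461229 v=-67.267256
2: F=19.454874 v=4.318347
3: F=-2.274305 v=-53.171085

k=0: u−w=-28.879000, u+w=-0.547000; √(b/2)=0.412311, √(2b)=0.824621; F=0.412311×(-28.879)=-11.907117, v=-0.547000/0.824621=-0.663335
k=1: u−w=3.544000, u+w=-55.470000; √(b/2)=0.412311, √(2b)=0.824621; F=0.412311×3.544=1.461229, v=-55.470000/0.824621=-67.267256
k=2: u−w=47.185000, u+w=3.561000; √(b/2)=0.412311, √(2b)=0.824621; F=0.412311×47.185=19.454874, v=3.561000/0.824621=4.318347
k=3: u−w=-5.516000, u+w=-43.846000; √(b/2)=0.412311, √(2b)=0.824621; F=0.412311×(-5.516)=-2.274305, v=-43.846000/0.824621=-53.171085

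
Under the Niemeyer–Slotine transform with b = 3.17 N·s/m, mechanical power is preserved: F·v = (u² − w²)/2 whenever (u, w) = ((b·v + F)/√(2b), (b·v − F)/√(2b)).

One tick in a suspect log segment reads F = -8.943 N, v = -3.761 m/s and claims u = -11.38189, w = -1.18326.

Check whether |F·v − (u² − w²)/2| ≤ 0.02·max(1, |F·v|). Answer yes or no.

no

F·v = (-8.943)×(-3.761) = 33.63462 W.
(u² − w²)/2 = (129.54742 − 1.40010)/2 = 64.07366 W.
|Δ| = 30.43903;  2% of max(1, |F·v|) = 0.67269.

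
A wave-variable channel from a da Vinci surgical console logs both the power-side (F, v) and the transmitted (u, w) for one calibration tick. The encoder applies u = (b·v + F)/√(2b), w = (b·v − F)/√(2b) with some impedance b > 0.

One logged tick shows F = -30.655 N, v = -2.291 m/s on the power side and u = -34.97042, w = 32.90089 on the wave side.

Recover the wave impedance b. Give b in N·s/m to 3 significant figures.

u + w = -2.06953;  u + w = √(2b)·v, so √(2b) = -2.06953/(-2.291) = 0.90333.
b = (√(2b))²/2 = 0.81601/2 = 0.40800.
(Check via u − w = 2F/√(2b): u − w = -67.87131, 2F/√(2b) = -67.87107.)

b = 0.408 N·s/m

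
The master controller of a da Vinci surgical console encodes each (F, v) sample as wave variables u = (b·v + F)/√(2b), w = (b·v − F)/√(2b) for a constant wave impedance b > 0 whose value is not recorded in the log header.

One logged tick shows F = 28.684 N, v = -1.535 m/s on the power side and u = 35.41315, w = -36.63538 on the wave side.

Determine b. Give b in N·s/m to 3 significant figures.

b = 0.317 N·s/m

u + w = -1.22223;  u + w = √(2b)·v, so √(2b) = -1.22223/(-1.535) = 0.79624.
b = (√(2b))²/2 = 0.63400/2 = 0.31700.
(Check via u − w = 2F/√(2b): u − w = 72.04853, 2F/√(2b) = 72.04853.)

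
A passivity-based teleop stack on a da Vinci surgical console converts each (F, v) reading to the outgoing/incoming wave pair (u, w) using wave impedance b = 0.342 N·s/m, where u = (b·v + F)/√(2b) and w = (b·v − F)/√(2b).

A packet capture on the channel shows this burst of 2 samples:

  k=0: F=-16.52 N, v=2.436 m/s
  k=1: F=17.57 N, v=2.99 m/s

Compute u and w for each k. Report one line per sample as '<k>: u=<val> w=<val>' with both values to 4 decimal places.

k=0: b·v=0.342×2.436=0.8331; √(2b)=0.8270; u=(0.8331+(-16.52))/0.8270=-18.9674, w=(0.8331−(-16.52))/0.8270=20.9821
k=1: b·v=0.342×2.99=1.0226; √(2b)=0.8270; u=(1.0226+17.57)/0.8270=22.4808, w=(1.0226−17.57)/0.8270=-20.0079

0: u=-18.9674 w=20.9821
1: u=22.4808 w=-20.0079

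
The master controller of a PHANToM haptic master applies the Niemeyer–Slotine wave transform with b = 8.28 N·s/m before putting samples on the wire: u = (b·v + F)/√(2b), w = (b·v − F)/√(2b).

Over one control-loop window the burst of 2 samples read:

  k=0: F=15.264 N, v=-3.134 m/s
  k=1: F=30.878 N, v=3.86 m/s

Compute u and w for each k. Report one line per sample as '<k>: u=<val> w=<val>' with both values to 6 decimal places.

0: u=-2.625823 w=-10.127670
1: u=15.441793 w=0.266084

k=0: b·v=8.28×(-3.134)=-25.949520; √(2b)=4.069398; u=(-25.949520+15.264)/4.069398=-2.625823, w=(-25.949520−15.264)/4.069398=-10.127670
k=1: b·v=8.28×3.86=31.960800; √(2b)=4.069398; u=(31.960800+30.878)/4.069398=15.441793, w=(31.960800−30.878)/4.069398=0.266084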